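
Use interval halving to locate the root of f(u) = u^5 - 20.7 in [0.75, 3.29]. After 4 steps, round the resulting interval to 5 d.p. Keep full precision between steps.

[1.70250, 1.86125]

f(0.750000) = -20.462695, f(3.290000) = 364.760153 (opposite signs)
step 1: m = 2.020000, f(m) = 12.932322 > 0 → root in [0.750000, 2.020000]
step 2: m = 1.385000, f(m) = -15.603772 < 0 → root in [1.385000, 2.020000]
step 3: m = 1.702500, f(m) = -6.396721 < 0 → root in [1.702500, 2.020000]
step 4: m = 1.861250, f(m) = 1.636934 > 0 → root in [1.702500, 1.861250]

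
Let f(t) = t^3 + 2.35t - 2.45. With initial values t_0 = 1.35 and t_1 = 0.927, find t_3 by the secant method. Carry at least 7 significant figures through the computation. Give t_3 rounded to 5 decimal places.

f(t_0) = 3.182875, f(t_1) = 0.525048
t_2 = 0.927000 - (0.525048)·(0.927000 - 1.350000)/(0.525048 - (3.182875)) = 0.843437; f(t_2) = 0.132087
t_3 = 0.843437 - (0.132087)·(0.843437 - 0.927000)/(0.132087 - (0.525048)) = 0.815349; f(t_3) = 0.008109

0.81535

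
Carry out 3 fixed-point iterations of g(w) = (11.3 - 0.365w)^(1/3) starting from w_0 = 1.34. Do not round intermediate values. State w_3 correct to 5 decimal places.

w_1 = g(1.340000) = 2.211162
w_2 = g(2.211162) = 2.189268
w_3 = g(2.189268) = 2.189823

2.18982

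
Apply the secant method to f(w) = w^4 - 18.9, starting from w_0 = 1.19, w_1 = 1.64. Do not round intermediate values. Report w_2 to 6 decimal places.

2.644038

f(w_0) = -16.894661, f(w_1) = -11.666052
w_2 = 1.640000 - (-11.666052)·(1.640000 - 1.190000)/(-11.666052 - (-16.894661)) = 2.644038; f(w_2) = 29.973217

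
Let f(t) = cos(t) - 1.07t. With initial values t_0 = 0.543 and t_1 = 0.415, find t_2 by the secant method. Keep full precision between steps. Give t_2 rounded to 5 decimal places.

Secant update: t_(k+1) = t_k − f(t_k)·(t_k − t_(k-1))/(f(t_k) − f(t_(k-1))).
f(t_0) = 0.275152, f(t_1) = 0.471066
t_2 = 0.415000 - (0.471066)·(0.415000 - 0.543000)/(0.471066 - (0.275152)) = 0.722770; f(t_2) = -0.023388

0.72277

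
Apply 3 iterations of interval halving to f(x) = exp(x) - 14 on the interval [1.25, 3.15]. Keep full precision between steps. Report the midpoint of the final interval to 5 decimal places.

f(1.250000) = -10.509657, f(3.150000) = 9.336065 (opposite signs)
step 1: m = 2.200000, f(m) = -4.974987 < 0 → root in [2.200000, 3.150000]
step 2: m = 2.675000, f(m) = 0.512350 > 0 → root in [2.200000, 2.675000]
step 3: m = 2.437500, f(m) = -2.555606 < 0 → root in [2.437500, 2.675000]
Midpoint of [2.437500, 2.675000] = 2.556250

2.55625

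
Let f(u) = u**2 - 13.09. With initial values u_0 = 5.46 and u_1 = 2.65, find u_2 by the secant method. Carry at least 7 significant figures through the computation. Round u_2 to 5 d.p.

3.39815

f(u_0) = 16.721600, f(u_1) = -6.067500
u_2 = 2.650000 - (-6.067500)·(2.650000 - 5.460000)/(-6.067500 - (16.721600)) = 3.398150; f(u_2) = -1.542574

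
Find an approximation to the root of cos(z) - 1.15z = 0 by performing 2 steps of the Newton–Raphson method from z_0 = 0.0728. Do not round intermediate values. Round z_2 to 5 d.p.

f'(z) = -sin(z) - 1.15
z_0 = 0.072800: f = 0.913631, f' = -1.222736 → z_1 = 0.072800 - (0.913631)/(-1.222736) = 0.820003
z_1 = 0.820003: f = -0.260784, f' = -1.881148 → z_2 = 0.820003 - (-0.260784)/(-1.881148) = 0.681372

0.68137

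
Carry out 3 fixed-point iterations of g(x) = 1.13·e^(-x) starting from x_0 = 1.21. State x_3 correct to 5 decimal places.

0.50433

x_1 = g(1.210000) = 0.336963
x_2 = g(0.336963) = 0.806747
x_3 = g(0.806747) = 0.504328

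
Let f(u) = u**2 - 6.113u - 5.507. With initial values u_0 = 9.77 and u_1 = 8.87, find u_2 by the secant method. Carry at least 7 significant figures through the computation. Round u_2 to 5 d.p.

7.35746

Secant update: u_(k+1) = u_k − f(u_k)·(u_k − u_(k-1))/(f(u_k) − f(u_(k-1))).
f(u_0) = 30.221890, f(u_1) = 18.947590
u_2 = 8.870000 - (18.947590)·(8.870000 - 9.770000)/(18.947590 - (30.221890)) = 7.357460; f(u_2) = 3.649064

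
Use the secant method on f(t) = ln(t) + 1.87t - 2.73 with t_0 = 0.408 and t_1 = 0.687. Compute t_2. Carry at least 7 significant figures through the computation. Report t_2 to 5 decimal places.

1.17414

f(t_0) = -2.863528, f(t_1) = -1.820731
t_2 = 0.687000 - (-1.820731)·(0.687000 - 0.408000)/(-1.820731 - (-2.863528)) = 1.174136; f(t_2) = -0.373833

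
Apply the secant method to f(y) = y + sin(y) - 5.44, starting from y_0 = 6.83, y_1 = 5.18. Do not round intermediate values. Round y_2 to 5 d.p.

5.80099

Secant update: y_(k+1) = y_k − f(y_k)·(y_k − y_(k-1))/(f(y_k) − f(y_(k-1))).
f(y_0) = 1.909969, f(y_1) = -1.152648
y_2 = 5.180000 - (-1.152648)·(5.180000 - 6.830000)/(-1.152648 - (1.909969)) = 5.800995; f(y_2) = -0.102726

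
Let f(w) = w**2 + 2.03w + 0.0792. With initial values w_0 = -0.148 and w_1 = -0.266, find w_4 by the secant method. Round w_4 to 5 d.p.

f(w_0) = -0.199336, f(w_1) = -0.390024
w_2 = -0.266000 - (-0.390024)·(-0.266000 - -0.148000)/(-0.390024 - (-0.199336)) = -0.024649; f(w_2) = 0.029771
w_3 = -0.024649 - (0.029771)·(-0.024649 - -0.266000)/(0.029771 - (-0.390024)) = -0.041765; f(w_3) = -0.003838
w_4 = -0.041765 - (-0.003838)·(-0.041765 - -0.024649)/(-0.003838 - (0.029771)) = -0.039810; f(w_4) = -0.000030

-0.03981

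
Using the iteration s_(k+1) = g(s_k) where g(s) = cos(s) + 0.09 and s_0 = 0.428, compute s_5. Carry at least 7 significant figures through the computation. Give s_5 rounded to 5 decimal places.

s_1 = g(0.428000) = 0.999798
s_2 = g(0.999798) = 0.630473
s_3 = g(0.630473) = 0.897749
s_4 = g(0.897749) = 0.713372
s_5 = g(0.713372) = 0.846160

0.84616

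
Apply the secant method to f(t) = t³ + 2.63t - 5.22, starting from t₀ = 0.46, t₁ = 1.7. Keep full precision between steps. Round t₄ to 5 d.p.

1.25122

f(t_0) = -3.912864, f(t_1) = 4.164000
t_2 = 1.700000 - (4.164000)·(1.700000 - 0.460000)/(4.164000 - (-3.912864)) = 1.060722; f(t_2) = -1.236849
t_3 = 1.060722 - (-1.236849)·(1.060722 - 1.700000)/(-1.236849 - (4.164000)) = 1.207123; f(t_3) = -0.286311
t_4 = 1.207123 - (-0.286311)·(1.207123 - 1.060722)/(-0.286311 - (-1.236849)) = 1.251221; f(t_4) = 0.029562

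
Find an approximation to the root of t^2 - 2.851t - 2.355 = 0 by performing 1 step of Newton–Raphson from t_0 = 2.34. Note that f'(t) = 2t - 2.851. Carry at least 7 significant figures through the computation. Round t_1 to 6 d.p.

4.281356

Newton update: t ← t − f(t)/f'(t).
t_0 = 2.340000: f = -3.550740, f' = 1.829000 → t_1 = 2.340000 - (-3.550740)/(1.829000) = 4.281356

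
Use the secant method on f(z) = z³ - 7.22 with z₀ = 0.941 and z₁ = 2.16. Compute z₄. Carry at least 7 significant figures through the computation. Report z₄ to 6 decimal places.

f(z_0) = -6.386762, f(z_1) = 2.857696
z_2 = 2.160000 - (2.857696)·(2.160000 - 0.941000)/(2.857696 - (-6.386762)) = 1.783176; f(z_2) = -1.550003
z_3 = 1.783176 - (-1.550003)·(1.783176 - 2.160000)/(-1.550003 - (2.857696)) = 1.915689; f(z_3) = -0.189677
z_4 = 1.915689 - (-0.189677)·(1.915689 - 1.783176)/(-0.189677 - (-1.550003)) = 1.934166; f(z_4) = 0.015715

1.934166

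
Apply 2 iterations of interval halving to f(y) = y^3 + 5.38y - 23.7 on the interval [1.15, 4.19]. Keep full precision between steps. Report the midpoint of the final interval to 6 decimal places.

f(1.150000) = -15.992125, f(4.190000) = 72.402259 (opposite signs)
step 1: m = 2.670000, f(m) = 9.698763 > 0 → root in [1.150000, 2.670000]
step 2: m = 1.910000, f(m) = -6.456329 < 0 → root in [1.910000, 2.670000]
Midpoint of [1.910000, 2.670000] = 2.290000

2.290000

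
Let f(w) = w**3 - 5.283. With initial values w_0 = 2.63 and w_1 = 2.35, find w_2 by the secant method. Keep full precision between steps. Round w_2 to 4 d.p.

1.9367

f(w_0) = 12.908447, f(w_1) = 7.694875
w_2 = 2.350000 - (7.694875)·(2.350000 - 2.630000)/(7.694875 - (12.908447)) = 1.936739; f(w_2) = 1.981629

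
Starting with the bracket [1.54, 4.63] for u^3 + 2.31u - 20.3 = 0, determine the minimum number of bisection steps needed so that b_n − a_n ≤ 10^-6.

Initial width b − a = 4.63 − 1.54 = 3.090000.
After n steps the width is (b−a)/2^n; need (b−a)/2^n ≤ 10^-6.
So n ≥ log₂(3.090000/10^-6) = log₂(3090000.0000) ≈ 21.5592.
Hence n = 22.

22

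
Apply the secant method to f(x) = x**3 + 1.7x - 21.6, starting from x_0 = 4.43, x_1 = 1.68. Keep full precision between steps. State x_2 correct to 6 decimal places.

2.123257

Secant update: x_(k+1) = x_k − f(x_k)·(x_k − x_(k-1))/(f(x_k) − f(x_(k-1))).
f(x_0) = 72.869307, f(x_1) = -14.002368
x_2 = 1.680000 - (-14.002368)·(1.680000 - 4.430000)/(-14.002368 - (72.869307)) = 2.123257; f(x_2) = -8.418347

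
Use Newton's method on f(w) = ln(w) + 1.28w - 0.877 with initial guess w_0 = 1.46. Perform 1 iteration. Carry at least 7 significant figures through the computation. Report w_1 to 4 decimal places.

0.7627

Newton update: w ← w − f(w)/f'(w).
f'(w) = 1/w + 1.28
w_0 = 1.460000: f = 1.370236, f' = 1.964932 → w_1 = 1.460000 - (1.370236)/(1.964932) = 0.762654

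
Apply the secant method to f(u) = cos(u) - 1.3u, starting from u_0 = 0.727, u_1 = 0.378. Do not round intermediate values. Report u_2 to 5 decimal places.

0.61838

Secant update: u_(k+1) = u_k − f(u_k)·(u_k − u_(k-1))/(f(u_k) − f(u_(k-1))).
f(u_0) = -0.197928, f(u_1) = 0.438005
u_2 = 0.378000 - (0.438005)·(0.378000 - 0.727000)/(0.438005 - (-0.197928)) = 0.618377; f(u_2) = 0.010930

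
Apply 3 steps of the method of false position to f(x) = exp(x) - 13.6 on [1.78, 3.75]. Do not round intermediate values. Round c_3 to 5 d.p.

2.51439

f(1.780000) = -7.670144, f(3.750000) = 28.921082
step 1: c = 2.192946, f(c) = -4.638429 < 0 → new bracket [2.192946, 3.750000]
step 2: c = 2.408154, f(c) = -2.486575 < 0 → new bracket [2.408154, 3.750000]
step 3: c = 2.514389, f(c) = -1.240943 < 0 → new bracket [2.514389, 3.750000]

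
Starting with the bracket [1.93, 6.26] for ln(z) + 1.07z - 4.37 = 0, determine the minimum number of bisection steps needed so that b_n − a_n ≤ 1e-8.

29

Initial width b − a = 6.26 − 1.93 = 4.330000.
After n steps the width is (b−a)/2^n; need (b−a)/2^n ≤ 1e-8.
So n ≥ log₂(4.330000/1e-8) = log₂(433000000.0000) ≈ 28.6898.
Hence n = 29.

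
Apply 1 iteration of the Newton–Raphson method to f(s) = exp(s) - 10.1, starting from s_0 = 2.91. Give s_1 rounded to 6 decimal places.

f'(s) = exp(s)
s_0 = 2.910000: f = 8.256799, f' = 18.356799 → s_1 = 2.910000 - (8.256799)/(18.356799) = 2.460205

2.460205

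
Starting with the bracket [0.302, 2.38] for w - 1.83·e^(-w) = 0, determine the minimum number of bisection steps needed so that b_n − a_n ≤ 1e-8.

28

Initial width b − a = 2.38 − 0.302 = 2.078000.
After n steps the width is (b−a)/2^n; need (b−a)/2^n ≤ 1e-8.
So n ≥ log₂(2.078000/1e-8) = log₂(207800000.0000) ≈ 27.6306.
Hence n = 28.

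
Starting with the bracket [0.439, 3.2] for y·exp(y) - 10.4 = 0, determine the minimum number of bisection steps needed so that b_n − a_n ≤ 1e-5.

19

Initial width b − a = 3.2 − 0.439 = 2.761000.
After n steps the width is (b−a)/2^n; need (b−a)/2^n ≤ 1e-5.
So n ≥ log₂(2.761000/1e-5) = log₂(276100.0000) ≈ 18.0748.
Hence n = 19.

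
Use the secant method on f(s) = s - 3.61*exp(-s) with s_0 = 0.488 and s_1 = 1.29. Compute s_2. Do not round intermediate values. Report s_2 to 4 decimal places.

f(s_0) = -1.728009, f(s_1) = 0.296272
s_2 = 1.290000 - (0.296272)·(1.290000 - 0.488000)/(0.296272 - (-1.728009)) = 1.172620; f(s_2) = 0.055127

1.1726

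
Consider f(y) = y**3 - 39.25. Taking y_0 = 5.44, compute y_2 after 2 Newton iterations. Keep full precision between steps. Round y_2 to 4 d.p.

f'(y) = 3y**2
y_0 = 5.440000: f = 121.739184, f' = 88.780800 → y_1 = 5.440000 - (121.739184)/(88.780800) = 4.068767
y_1 = 4.068767: f = 28.107876, f' = 49.664589 → y_2 = 4.068767 - (28.107876)/(49.664589) = 3.502813

3.5028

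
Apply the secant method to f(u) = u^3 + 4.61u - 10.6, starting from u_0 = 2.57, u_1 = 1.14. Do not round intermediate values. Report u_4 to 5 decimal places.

1.52574

f(u_0) = 18.222293, f(u_1) = -3.863056
u_2 = 1.140000 - (-3.863056)·(1.140000 - 2.570000)/(-3.863056 - (18.222293)) = 1.390128; f(u_2) = -1.505146
u_3 = 1.390128 - (-1.505146)·(1.390128 - 1.140000)/(-1.505146 - (-3.863056)) = 1.549795; f(u_3) = 0.266952
u_4 = 1.549795 - (0.266952)·(1.549795 - 1.390128)/(0.266952 - (-1.505146)) = 1.525742; f(u_4) = -0.014566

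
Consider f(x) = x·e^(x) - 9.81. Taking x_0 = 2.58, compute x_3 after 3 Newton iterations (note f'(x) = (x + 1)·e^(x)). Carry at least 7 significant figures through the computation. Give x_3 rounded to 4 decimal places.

x_0 = 2.580000: f = 24.238616, f' = 47.245755 → x_1 = 2.580000 - (24.238616)/(47.245755) = 2.066967
x_1 = 2.066967: f = 6.520749, f' = 24.231575 → x_2 = 2.066967 - (6.520749)/(24.231575) = 1.797866
x_2 = 1.797866: f = 1.043270, f' = 16.890021 → x_3 = 1.797866 - (1.043270)/(16.890021) = 1.736098

1.7361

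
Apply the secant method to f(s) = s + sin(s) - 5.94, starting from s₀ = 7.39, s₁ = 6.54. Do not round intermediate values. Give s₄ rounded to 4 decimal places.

6.1112

f(s_0) = 2.344278, f(s_1) = 0.854001
s_2 = 6.540000 - (0.854001)·(6.540000 - 7.390000)/(0.854001 - (2.344278)) = 6.052909; f(s_2) = -0.115338
s_3 = 6.052909 - (-0.115338)·(6.052909 - 6.540000)/(-0.115338 - (0.854001)) = 6.110866; f(s_3) = -0.000602
s_4 = 6.110866 - (-0.000602)·(6.110866 - 6.052909)/(-0.000602 - (-0.115338)) = 6.111170; f(s_4) = 0.000002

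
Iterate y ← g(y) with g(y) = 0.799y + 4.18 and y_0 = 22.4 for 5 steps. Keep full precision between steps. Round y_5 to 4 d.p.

y_1 = g(22.400000) = 22.077600
y_2 = g(22.077600) = 21.820002
y_3 = g(21.820002) = 21.614182
y_4 = g(21.614182) = 21.449731
y_5 = g(21.449731) = 21.318335

21.3183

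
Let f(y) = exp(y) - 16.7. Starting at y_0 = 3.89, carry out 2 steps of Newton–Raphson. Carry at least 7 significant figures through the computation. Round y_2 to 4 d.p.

2.8911

Newton update: y ← y − f(y)/f'(y).
f'(y) = exp(y)
y_0 = 3.890000: f = 32.210887, f' = 48.910887 → y_1 = 3.890000 - (32.210887)/(48.910887) = 3.231437
y_1 = 3.231437: f = 8.616017, f' = 25.316017 → y_2 = 3.231437 - (8.616017)/(25.316017) = 2.891099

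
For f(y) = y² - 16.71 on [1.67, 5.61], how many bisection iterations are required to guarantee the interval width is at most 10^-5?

Initial width b − a = 5.61 − 1.67 = 3.940000.
After n steps the width is (b−a)/2^n; need (b−a)/2^n ≤ 10^-5.
So n ≥ log₂(3.940000/10^-5) = log₂(394000.0000) ≈ 18.5878.
Hence n = 19.

19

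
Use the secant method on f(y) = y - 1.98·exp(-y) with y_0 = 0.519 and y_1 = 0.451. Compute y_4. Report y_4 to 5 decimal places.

0.84796

Secant update: y_(k+1) = y_k − f(y_k)·(y_k − y_(k-1))/(f(y_k) − f(y_(k-1))).
f(y_0) = -0.659328, f(y_1) = -0.810242
y_2 = 0.451000 - (-0.810242)·(0.451000 - 0.519000)/(-0.810242 - (-0.659328)) = 0.816086; f(y_2) = -0.059388
y_3 = 0.816086 - (-0.059388)·(0.816086 - 0.451000)/(-0.059388 - (-0.810242)) = 0.844962; f(y_3) = -0.005593
y_4 = 0.844962 - (-0.005593)·(0.844962 - 0.816086)/(-0.005593 - (-0.059388)) = 0.847965; f(y_4) = -0.000041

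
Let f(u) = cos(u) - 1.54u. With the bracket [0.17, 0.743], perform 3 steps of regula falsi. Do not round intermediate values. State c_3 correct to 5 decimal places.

0.55266

False-position update: c = (a·f(b) − b·f(a))/(f(b) − f(a)); replace the endpoint whose sign matches f(c).
f(0.170000) = 0.723785, f(0.743000) = -0.407778
step 1: c = 0.536510, f(c) = 0.033273 > 0 → new bracket [0.536510, 0.743000]
step 2: c = 0.552087, f(c) = 0.001217 > 0 → new bracket [0.552087, 0.743000]
step 3: c = 0.552655, f(c) = 0.000044 > 0 → new bracket [0.552655, 0.743000]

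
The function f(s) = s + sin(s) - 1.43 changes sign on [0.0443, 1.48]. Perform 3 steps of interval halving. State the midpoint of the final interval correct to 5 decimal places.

0.67242

f(0.044300) = -1.341414, f(1.480000) = 1.045881 (opposite signs)
step 1: m = 0.762150, f(m) = 0.022628 > 0 → root in [0.044300, 0.762150]
step 2: m = 0.403225, f(m) = -0.634388 < 0 → root in [0.403225, 0.762150]
step 3: m = 0.582688, f(m) = -0.297043 < 0 → root in [0.582688, 0.762150]
Midpoint of [0.582688, 0.762150] = 0.672419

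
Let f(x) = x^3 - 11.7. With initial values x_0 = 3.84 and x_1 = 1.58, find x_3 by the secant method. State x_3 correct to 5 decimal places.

2.42512

f(x_0) = 44.923104, f(x_1) = -7.755688
x_2 = 1.580000 - (-7.755688)·(1.580000 - 3.840000)/(-7.755688 - (44.923104)) = 1.912731; f(x_2) = -4.702200
x_3 = 1.912731 - (-4.702200)·(1.912731 - 1.580000)/(-4.702200 - (-7.755688)) = 2.425117; f(x_3) = 2.562587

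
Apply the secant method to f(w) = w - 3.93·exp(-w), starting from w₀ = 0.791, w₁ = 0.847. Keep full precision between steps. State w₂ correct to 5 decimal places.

1.15356

Secant update: w_(k+1) = w_k − f(w_k)·(w_k − w_(k-1))/(f(w_k) − f(w_(k-1))).
f(w_0) = -0.990827, f(w_1) = -0.837787
w_2 = 0.847000 - (-0.837787)·(0.847000 - 0.791000)/(-0.837787 - (-0.990827)) = 1.153561; f(w_2) = -0.086397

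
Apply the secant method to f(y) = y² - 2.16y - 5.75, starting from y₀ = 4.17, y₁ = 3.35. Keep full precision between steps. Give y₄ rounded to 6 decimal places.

3.709891

Secant update: y_(k+1) = y_k − f(y_k)·(y_k − y_(k-1))/(f(y_k) − f(y_(k-1))).
f(y_0) = 2.631700, f(y_1) = -1.763500
y_2 = 3.350000 - (-1.763500)·(3.350000 - 4.170000)/(-1.763500 - (2.631700)) = 3.679011; f(y_2) = -0.161541
y_3 = 3.679011 - (-0.161541)·(3.679011 - 3.350000)/(-0.161541 - (-1.763500)) = 3.712189; f(y_3) = 0.012016
y_4 = 3.712189 - (0.012016)·(3.712189 - 3.679011)/(0.012016 - (-0.161541)) = 3.709891; f(y_4) = -0.000071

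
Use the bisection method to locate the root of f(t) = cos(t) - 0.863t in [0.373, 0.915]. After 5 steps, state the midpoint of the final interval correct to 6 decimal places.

0.804906

f(0.373000) = 0.609339, f(0.915000) = -0.179854 (opposite signs)
step 1: m = 0.644000, f(m) = 0.243929 > 0 → root in [0.644000, 0.915000]
step 2: m = 0.779500, f(m) = 0.038557 > 0 → root in [0.779500, 0.915000]
step 3: m = 0.847250, f(m) = -0.069130 < 0 → root in [0.779500, 0.847250]
step 4: m = 0.813375, f(m) = -0.014893 < 0 → root in [0.779500, 0.813375]
step 5: m = 0.796438, f(m) = 0.011932 > 0 → root in [0.796438, 0.813375]
Midpoint of [0.796438, 0.813375] = 0.804906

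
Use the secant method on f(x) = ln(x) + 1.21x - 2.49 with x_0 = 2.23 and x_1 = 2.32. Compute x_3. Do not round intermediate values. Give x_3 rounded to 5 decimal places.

1.64764

f(x_0) = 1.010302, f(x_1) = 1.158767
x_2 = 2.320000 - (1.158767)·(2.320000 - 2.230000)/(1.158767 - (1.010302)) = 1.617554; f(x_2) = -0.051844
x_3 = 1.617554 - (-0.051844)·(1.617554 - 2.320000)/(-0.051844 - (1.158767)) = 1.647636; f(x_3) = 0.002982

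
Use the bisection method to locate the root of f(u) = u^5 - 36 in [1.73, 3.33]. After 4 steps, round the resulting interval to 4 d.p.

f(1.730000) = -20.503611, f(3.330000) = 373.469132 (opposite signs)
step 1: m = 2.530000, f(m) = 67.657948 > 0 → root in [1.730000, 2.530000]
step 2: m = 2.130000, f(m) = 7.842773 > 0 → root in [1.730000, 2.130000]
step 3: m = 1.930000, f(m) = -9.221482 < 0 → root in [1.930000, 2.130000]
step 4: m = 2.030000, f(m) = -1.526912 < 0 → root in [2.030000, 2.130000]

[2.0300, 2.1300]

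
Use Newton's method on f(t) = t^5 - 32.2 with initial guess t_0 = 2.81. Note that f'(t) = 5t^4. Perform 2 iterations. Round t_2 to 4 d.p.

2.0917

Newton update: t ← t − f(t)/f'(t).
t_0 = 2.810000: f = 142.998991, f' = 311.741976 → t_1 = 2.810000 - (142.998991)/(311.741976) = 2.351291
t_1 = 2.351291: f = 39.667327, f' = 152.825279 → t_2 = 2.351291 - (39.667327)/(152.825279) = 2.091731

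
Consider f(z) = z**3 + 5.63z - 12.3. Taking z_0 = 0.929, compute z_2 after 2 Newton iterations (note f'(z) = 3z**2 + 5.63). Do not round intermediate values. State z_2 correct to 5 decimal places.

1.54638

Newton update: z ← z − f(z)/f'(z).
z_0 = 0.929000: f = -6.267965, f' = 8.219123 → z_1 = 0.929000 - (-6.267965)/(8.219123) = 1.691608
z_1 = 1.691608: f = 2.064346, f' = 14.214608 → z_2 = 1.691608 - (2.064346)/(14.214608) = 1.546380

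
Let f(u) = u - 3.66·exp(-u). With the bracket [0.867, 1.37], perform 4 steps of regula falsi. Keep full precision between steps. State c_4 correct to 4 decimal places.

f(0.867000) = -0.670970, f(1.370000) = 0.439969
step 1: c = 1.170795, f(c) = 0.035755 > 0 → new bracket [0.867000, 1.170795]
step 2: c = 1.155425, f(c) = 0.002805 > 0 → new bracket [0.867000, 1.155425]
step 3: c = 1.154225, f(c) = 0.000219 > 0 → new bracket [0.867000, 1.154225]
step 4: c = 1.154131, f(c) = 0.000017 > 0 → new bracket [0.867000, 1.154131]

1.1541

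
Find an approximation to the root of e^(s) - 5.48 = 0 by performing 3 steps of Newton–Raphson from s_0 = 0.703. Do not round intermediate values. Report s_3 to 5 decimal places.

1.72061

Newton update: s ← s − f(s)/f'(s).
f'(s) = e^(s)
s_0 = 0.703000: f = -3.460197, f' = 2.019803 → s_1 = 0.703000 - (-3.460197)/(2.019803) = 2.416136
s_1 = 2.416136: f = 5.722487, f' = 11.202487 → s_2 = 2.416136 - (5.722487)/(11.202487) = 1.905313
s_2 = 1.905313: f = 1.241511, f' = 6.721511 → s_3 = 1.905313 - (1.241511)/(6.721511) = 1.720606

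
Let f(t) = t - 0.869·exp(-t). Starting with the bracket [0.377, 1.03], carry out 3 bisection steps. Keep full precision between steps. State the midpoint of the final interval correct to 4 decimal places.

f(0.377000) = -0.219061, f(1.030000) = 0.719761 (opposite signs)
step 1: m = 0.703500, f(m) = 0.273475 > 0 → root in [0.377000, 0.703500]
step 2: m = 0.540250, f(m) = 0.033968 > 0 → root in [0.377000, 0.540250]
step 3: m = 0.458625, f(m) = -0.090715 < 0 → root in [0.458625, 0.540250]
Midpoint of [0.458625, 0.540250] = 0.499437

0.4994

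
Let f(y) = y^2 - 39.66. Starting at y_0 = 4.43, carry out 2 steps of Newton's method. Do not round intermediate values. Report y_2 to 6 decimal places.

f'(y) = 2y
y_0 = 4.430000: f = -20.035100, f' = 8.860000 → y_1 = 4.430000 - (-20.035100)/(8.860000) = 6.691298
y_1 = 6.691298: f = 5.113469, f' = 13.382596 → y_2 = 6.691298 - (5.113469)/(13.382596) = 6.309200

6.309200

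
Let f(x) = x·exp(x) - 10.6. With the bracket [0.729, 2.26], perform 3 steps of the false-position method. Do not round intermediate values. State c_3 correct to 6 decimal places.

1.750179

f(0.729000) = -9.088778, f(2.260000) = 11.057782
step 1: c = 1.419685, f(c) = -4.728446 < 0 → new bracket [1.419685, 2.260000]
step 2: c = 1.671384, f(c) = -1.709029 < 0 → new bracket [1.671384, 2.260000]
step 3: c = 1.750179, f(c) = -0.526609 < 0 → new bracket [1.750179, 2.260000]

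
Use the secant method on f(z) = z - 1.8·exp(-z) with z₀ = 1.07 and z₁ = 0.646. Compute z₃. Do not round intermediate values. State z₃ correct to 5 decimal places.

f(z_0) = 0.452585, f(z_1) = -0.297449
z_2 = 0.646000 - (-0.297449)·(0.646000 - 1.070000)/(-0.297449 - (0.452585)) = 0.814150; f(z_2) = 0.016722
z_3 = 0.814150 - (0.016722)·(0.814150 - 0.646000)/(0.016722 - (-0.297449)) = 0.805200; f(z_3) = 0.000603

0.80520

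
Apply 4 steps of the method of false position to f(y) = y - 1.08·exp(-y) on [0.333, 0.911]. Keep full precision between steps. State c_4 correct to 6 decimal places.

0.595433

f(0.333000) = -0.441112, f(0.911000) = 0.476708
step 1: c = 0.610791, f(c) = 0.024437 > 0 → new bracket [0.333000, 0.610791]
step 2: c = 0.596210, f(c) = 0.001243 > 0 → new bracket [0.333000, 0.596210]
step 3: c = 0.595471, f(c) = 0.000063 > 0 → new bracket [0.333000, 0.595471]
step 4: c = 0.595433, f(c) = 0.000003 > 0 → new bracket [0.333000, 0.595433]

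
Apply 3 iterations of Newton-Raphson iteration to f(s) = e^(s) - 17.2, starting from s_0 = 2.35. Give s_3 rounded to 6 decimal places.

2.844960

f'(s) = e^(s)
s_0 = 2.350000: f = -6.714430, f' = 10.485570 → s_1 = 2.350000 - (-6.714430)/(10.485570) = 2.990350
s_1 = 2.990350: f = 2.692636, f' = 19.892636 → s_2 = 2.990350 - (2.692636)/(19.892636) = 2.854991
s_2 = 2.854991: f = 0.174284, f' = 17.374284 → s_3 = 2.854991 - (0.174284)/(17.374284) = 2.844960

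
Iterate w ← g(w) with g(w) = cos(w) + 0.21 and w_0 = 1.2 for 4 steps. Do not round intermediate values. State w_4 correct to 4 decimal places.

w_1 = g(1.200000) = 0.572358
w_2 = g(0.572358) = 1.050626
w_3 = g(1.050626) = 0.707028
w_4 = g(0.707028) = 0.970296

0.9703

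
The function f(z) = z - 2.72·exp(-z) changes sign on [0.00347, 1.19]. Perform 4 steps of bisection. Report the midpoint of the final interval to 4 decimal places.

1.0046

f(0.003470) = -2.707108, f(1.190000) = 0.362518 (opposite signs)
step 1: m = 0.596735, f(m) = -0.900915 < 0 → root in [0.596735, 1.190000]
step 2: m = 0.893367, f(m) = -0.219861 < 0 → root in [0.893367, 1.190000]
step 3: m = 1.041684, f(m) = 0.081904 > 0 → root in [0.893367, 1.041684]
step 4: m = 0.967526, f(m) = -0.066135 < 0 → root in [0.967526, 1.041684]
Midpoint of [0.967526, 1.041684] = 1.004605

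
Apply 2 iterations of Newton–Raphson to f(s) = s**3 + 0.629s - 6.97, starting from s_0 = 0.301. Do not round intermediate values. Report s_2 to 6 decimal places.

f'(s) = 3s**2 + 0.629
s_0 = 0.301000: f = -6.753400, f' = 0.900803 → s_1 = 0.301000 - (-6.753400)/(0.900803) = 7.798089
s_1 = 7.798089: f = 472.138254, f' = 183.059568 → s_2 = 7.798089 - (472.138254)/(183.059568) = 5.218938

5.218938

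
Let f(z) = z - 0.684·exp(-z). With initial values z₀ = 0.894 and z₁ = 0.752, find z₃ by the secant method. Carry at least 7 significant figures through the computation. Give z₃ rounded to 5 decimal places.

Secant update: z_(k+1) = z_k − f(z_k)·(z_k − z_(k-1))/(f(z_k) − f(z_(k-1))).
f(z_0) = 0.614233, f(z_1) = 0.429547
z_2 = 0.752000 - (0.429547)·(0.752000 - 0.894000)/(0.429547 - (0.614233)) = 0.421733; f(z_2) = -0.026909
z_3 = 0.421733 - (-0.026909)·(0.421733 - 0.752000)/(-0.026909 - (0.429547)) = 0.441203; f(z_3) = 0.001211

0.44120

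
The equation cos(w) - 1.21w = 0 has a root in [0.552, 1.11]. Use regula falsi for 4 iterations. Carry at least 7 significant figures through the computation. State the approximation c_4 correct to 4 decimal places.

f(0.552000) = 0.183557, f(1.110000) = -0.898438
step 1: c = 0.646663, f(c) = 0.015637 > 0 → new bracket [0.646663, 1.110000]
step 2: c = 0.654589, f(c) = 0.001245 > 0 → new bracket [0.654589, 1.110000]
step 3: c = 0.655219, f(c) = 0.000099 > 0 → new bracket [0.655219, 1.110000]
step 4: c = 0.655269, f(c) = 0.000008 > 0 → new bracket [0.655269, 1.110000]

0.6553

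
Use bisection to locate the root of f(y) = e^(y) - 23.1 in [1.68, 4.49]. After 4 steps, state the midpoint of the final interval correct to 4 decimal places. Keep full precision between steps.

f(1.680000) = -17.734444, f(4.490000) = 66.021446 (opposite signs)
step 1: m = 3.085000, f(m) = -1.232533 < 0 → root in [3.085000, 4.490000]
step 2: m = 3.787500, f(m) = 21.045897 > 0 → root in [3.085000, 3.787500]
step 3: m = 3.436250, f(m) = 7.970226 > 0 → root in [3.085000, 3.436250]
step 4: m = 3.260625, f(m) = 2.965823 > 0 → root in [3.085000, 3.260625]
Midpoint of [3.085000, 3.260625] = 3.172813

3.1728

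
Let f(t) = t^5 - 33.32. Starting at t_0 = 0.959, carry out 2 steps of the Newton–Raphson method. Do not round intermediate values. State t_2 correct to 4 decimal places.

f'(t) = 5t^4
t_0 = 0.959000: f = -32.508865, f' = 4.229066 → t_1 = 0.959000 - (-32.508865)/(4.229066) = 8.646009
t_1 = 8.646009: f = 48281.276722, f' = 27940.404643 → t_2 = 8.646009 - (48281.276722)/(27940.404643) = 6.918000

6.9180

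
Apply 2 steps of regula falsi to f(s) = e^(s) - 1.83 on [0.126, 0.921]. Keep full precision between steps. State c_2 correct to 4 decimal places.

0.5927

f(0.126000) = -0.695718, f(0.921000) = 0.681801
step 1: c = 0.527516, f(c) = -0.135283 < 0 → new bracket [0.527516, 0.921000]
step 2: c = 0.592664, f(c) = -0.021199 < 0 → new bracket [0.592664, 0.921000]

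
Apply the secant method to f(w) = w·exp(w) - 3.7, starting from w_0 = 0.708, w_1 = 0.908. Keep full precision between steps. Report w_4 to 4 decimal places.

f(w_0) = -2.262811, f(w_1) = -1.448742
w_2 = 0.908000 - (-1.448742)·(0.908000 - 0.708000)/(-1.448742 - (-2.262811)) = 1.263926; f(w_2) = 0.773400
w_3 = 1.263926 - (0.773400)·(1.263926 - 0.908000)/(0.773400 - (-1.448742)) = 1.140049; f(w_3) = -0.135159
w_4 = 1.140049 - (-0.135159)·(1.140049 - 1.263926)/(-0.135159 - (0.773400)) = 1.158477; f(w_4) = -0.010161

1.1585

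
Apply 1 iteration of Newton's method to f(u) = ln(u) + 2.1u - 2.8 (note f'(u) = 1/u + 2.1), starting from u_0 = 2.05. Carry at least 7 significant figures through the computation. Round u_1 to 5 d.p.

1.19103

u_0 = 2.050000: f = 2.222840, f' = 2.587805 → u_1 = 2.050000 - (2.222840)/(2.587805) = 1.191033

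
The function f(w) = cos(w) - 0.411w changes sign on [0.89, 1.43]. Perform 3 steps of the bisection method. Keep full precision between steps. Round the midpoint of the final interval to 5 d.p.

1.12625

f(0.890000) = 0.263622, f(1.430000) = -0.447398 (opposite signs)
step 1: m = 1.160000, f(m) = -0.077420 < 0 → root in [0.890000, 1.160000]
step 2: m = 1.025000, f(m) = 0.097824 > 0 → root in [1.025000, 1.160000]
step 3: m = 1.092500, f(m) = 0.011250 > 0 → root in [1.092500, 1.160000]
Midpoint of [1.092500, 1.160000] = 1.126250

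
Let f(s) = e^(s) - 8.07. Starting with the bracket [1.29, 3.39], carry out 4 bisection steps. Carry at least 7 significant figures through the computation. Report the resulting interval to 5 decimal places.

f(1.290000) = -4.437213, f(3.390000) = 21.595952 (opposite signs)
step 1: m = 2.340000, f(m) = 2.311237 > 0 → root in [1.290000, 2.340000]
step 2: m = 1.815000, f(m) = -1.928924 < 0 → root in [1.815000, 2.340000]
step 3: m = 2.077500, f(m) = -0.085517 < 0 → root in [2.077500, 2.340000]
step 4: m = 2.208750, f(m) = 1.034329 > 0 → root in [2.077500, 2.208750]

[2.07750, 2.20875]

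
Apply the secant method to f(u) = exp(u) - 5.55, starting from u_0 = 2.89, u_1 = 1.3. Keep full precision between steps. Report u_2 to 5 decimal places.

Secant update: u_(k+1) = u_k − f(u_k)·(u_k − u_(k-1))/(f(u_k) − f(u_(k-1))).
f(u_0) = 12.443310, f(u_1) = -1.880703
u_2 = 1.300000 - (-1.880703)·(1.300000 - 2.890000)/(-1.880703 - (12.443310)) = 1.508763; f(u_2) = -1.028867

1.50876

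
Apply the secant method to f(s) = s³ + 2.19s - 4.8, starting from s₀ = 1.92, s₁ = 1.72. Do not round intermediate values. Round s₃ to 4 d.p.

1.2910

f(s_0) = 6.482688, f(s_1) = 4.055248
s_2 = 1.720000 - (4.055248)·(1.720000 - 1.920000)/(4.055248 - (6.482688)) = 1.385883; f(s_2) = 0.896908
s_3 = 1.385883 - (0.896908)·(1.385883 - 1.720000)/(0.896908 - (4.055248)) = 1.291000; f(s_3) = 0.178974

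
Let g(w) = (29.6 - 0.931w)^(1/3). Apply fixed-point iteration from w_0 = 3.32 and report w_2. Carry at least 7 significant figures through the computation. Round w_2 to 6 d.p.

w_1 = g(3.320000) = 2.981706
w_2 = g(2.981706) = 2.993468

2.993468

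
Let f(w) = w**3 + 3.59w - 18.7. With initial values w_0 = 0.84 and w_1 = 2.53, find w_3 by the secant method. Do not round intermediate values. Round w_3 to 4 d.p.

f(w_0) = -15.091696, f(w_1) = 6.576977
w_2 = 2.530000 - (6.576977)·(2.530000 - 0.840000)/(6.576977 - (-15.091696)) = 2.017043; f(w_2) = -3.252547
w_3 = 2.017043 - (-3.252547)·(2.017043 - 2.530000)/(-3.252547 - (6.576977)) = 2.186778; f(w_3) = -0.392291

2.1868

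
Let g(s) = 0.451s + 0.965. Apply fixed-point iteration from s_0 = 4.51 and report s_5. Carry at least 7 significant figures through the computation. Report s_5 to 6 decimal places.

1.809095

s_1 = g(4.510000) = 2.999010
s_2 = g(2.999010) = 2.317554
s_3 = g(2.317554) = 2.010217
s_4 = g(2.010217) = 1.871608
s_5 = g(1.871608) = 1.809095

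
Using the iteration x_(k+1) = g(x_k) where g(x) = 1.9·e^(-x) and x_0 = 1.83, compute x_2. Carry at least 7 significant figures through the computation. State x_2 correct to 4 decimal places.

1.4008

x_1 = g(1.830000) = 0.304786
x_2 = g(0.304786) = 1.400834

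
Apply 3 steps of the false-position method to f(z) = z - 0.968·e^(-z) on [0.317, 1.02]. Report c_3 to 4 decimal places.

f(0.317000) = -0.388024, f(1.020000) = 0.670944
step 1: c = 0.574591, f(c) = 0.029670 > 0 → new bracket [0.317000, 0.574591]
step 2: c = 0.556294, f(c) = 0.001310 > 0 → new bracket [0.317000, 0.556294]
step 3: c = 0.555488, f(c) = 0.000058 > 0 → new bracket [0.317000, 0.555488]

0.5555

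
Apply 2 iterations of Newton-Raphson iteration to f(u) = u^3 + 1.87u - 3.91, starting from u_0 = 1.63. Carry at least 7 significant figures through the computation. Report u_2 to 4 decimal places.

1.1942

f'(u) = 3u^2 + 1.87
u_0 = 1.630000: f = 3.468847, f' = 9.840700 → u_1 = 1.630000 - (3.468847)/(9.840700) = 1.277500
u_1 = 1.277500: f = 0.563813, f' = 6.766019 → u_2 = 1.277500 - (0.563813)/(6.766019) = 1.194170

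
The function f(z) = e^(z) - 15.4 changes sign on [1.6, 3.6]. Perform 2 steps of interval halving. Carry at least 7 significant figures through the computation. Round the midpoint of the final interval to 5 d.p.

f(1.600000) = -10.446968, f(3.600000) = 21.198234 (opposite signs)
step 1: m = 2.600000, f(m) = -1.936262 < 0 → root in [2.600000, 3.600000]
step 2: m = 3.100000, f(m) = 6.797951 > 0 → root in [2.600000, 3.100000]
Midpoint of [2.600000, 3.100000] = 2.850000

2.85000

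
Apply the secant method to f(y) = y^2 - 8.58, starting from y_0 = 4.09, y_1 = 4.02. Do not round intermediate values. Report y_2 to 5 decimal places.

f(y_0) = 8.148100, f(y_1) = 7.580400
y_2 = 4.020000 - (7.580400)·(4.020000 - 4.090000)/(7.580400 - (8.148100)) = 3.085302; f(y_2) = 0.939089

3.08530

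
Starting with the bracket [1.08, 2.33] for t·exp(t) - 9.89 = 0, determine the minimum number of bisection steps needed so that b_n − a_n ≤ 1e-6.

Initial width b − a = 2.33 − 1.08 = 1.250000.
After n steps the width is (b−a)/2^n; need (b−a)/2^n ≤ 1e-6.
So n ≥ log₂(1.250000/1e-6) = log₂(1250000.0000) ≈ 20.2535.
Hence n = 21.

21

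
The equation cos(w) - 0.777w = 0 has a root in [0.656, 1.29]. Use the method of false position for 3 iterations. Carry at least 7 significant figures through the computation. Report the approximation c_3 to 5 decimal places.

f(0.656000) = 0.282726, f(1.290000) = -0.725209
step 1: c = 0.833837, f(c) = 0.024148 > 0 → new bracket [0.833837, 1.290000]
step 2: c = 0.848537, f(c) = 0.001769 > 0 → new bracket [0.848537, 1.290000]
step 3: c = 0.849611, f(c) = 0.000128 > 0 → new bracket [0.849611, 1.290000]

0.84961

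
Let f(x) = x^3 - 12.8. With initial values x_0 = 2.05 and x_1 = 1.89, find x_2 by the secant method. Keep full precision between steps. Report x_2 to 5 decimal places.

Secant update: x_(k+1) = x_k − f(x_k)·(x_k − x_(k-1))/(f(x_k) − f(x_(k-1))).
f(x_0) = -4.184875, f(x_1) = -6.048731
x_2 = 1.890000 - (-6.048731)·(1.890000 - 2.050000)/(-6.048731 - (-4.184875)) = 2.409244; f(x_2) = 1.184361

2.40924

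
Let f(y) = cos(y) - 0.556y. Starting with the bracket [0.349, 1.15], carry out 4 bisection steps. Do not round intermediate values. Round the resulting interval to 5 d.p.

[0.94975, 0.99981]

f(0.349000) = 0.745671, f(1.150000) = -0.230913 (opposite signs)
step 1: m = 0.749500, f(m) = 0.315308 > 0 → root in [0.749500, 1.150000]
step 2: m = 0.949750, f(m) = 0.053825 > 0 → root in [0.949750, 1.150000]
step 3: m = 1.049875, f(m) = -0.086051 < 0 → root in [0.949750, 1.049875]
step 4: m = 0.999812, f(m) = -0.015436 < 0 → root in [0.949750, 0.999812]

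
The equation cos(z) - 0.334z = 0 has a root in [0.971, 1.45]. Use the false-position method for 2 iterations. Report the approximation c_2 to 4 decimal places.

False-position update: c = (a·f(b) − b·f(a))/(f(b) − f(a)); replace the endpoint whose sign matches f(c).
f(0.971000) = 0.240160, f(1.450000) = -0.363797
step 1: c = 1.161472, f(c) = 0.010058 > 0 → new bracket [1.161472, 1.450000]
step 2: c = 1.169234, f(c) = 0.000332 > 0 → new bracket [1.169234, 1.450000]

1.1692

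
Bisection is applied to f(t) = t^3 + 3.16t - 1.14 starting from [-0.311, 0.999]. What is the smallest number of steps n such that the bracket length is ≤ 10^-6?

21

Initial width b − a = 0.999 − -0.311 = 1.310000.
After n steps the width is (b−a)/2^n; need (b−a)/2^n ≤ 10^-6.
So n ≥ log₂(1.310000/10^-6) = log₂(1310000.0000) ≈ 20.3211.
Hence n = 21.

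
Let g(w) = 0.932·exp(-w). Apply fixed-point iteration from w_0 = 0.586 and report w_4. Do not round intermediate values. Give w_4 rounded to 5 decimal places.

0.54577

w_1 = g(0.586000) = 0.518704
w_2 = g(0.518704) = 0.554812
w_3 = g(0.554812) = 0.535136
w_4 = g(0.535136) = 0.545770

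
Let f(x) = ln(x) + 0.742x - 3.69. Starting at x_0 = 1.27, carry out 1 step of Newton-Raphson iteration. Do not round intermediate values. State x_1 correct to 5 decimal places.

f'(x) = 1/x + 0.742
x_0 = 1.270000: f = -2.508643, f' = 1.529402 → x_1 = 1.270000 - (-2.508643)/(1.529402) = 2.910278

2.91028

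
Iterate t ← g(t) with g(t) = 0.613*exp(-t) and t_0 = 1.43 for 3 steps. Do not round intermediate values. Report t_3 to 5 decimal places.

t_1 = g(1.430000) = 0.146696
t_2 = g(0.146696) = 0.529360
t_3 = g(0.529360) = 0.361046

0.36105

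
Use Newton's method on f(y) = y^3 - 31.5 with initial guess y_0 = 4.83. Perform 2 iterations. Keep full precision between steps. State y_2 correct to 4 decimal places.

3.2263

f'(y) = 3y^2
y_0 = 4.830000: f = 81.178587, f' = 69.986700 → y_1 = 4.830000 - (81.178587)/(69.986700) = 3.670086
y_1 = 3.670086: f = 17.934319, f' = 40.408583 → y_2 = 3.670086 - (17.934319)/(40.408583) = 3.226261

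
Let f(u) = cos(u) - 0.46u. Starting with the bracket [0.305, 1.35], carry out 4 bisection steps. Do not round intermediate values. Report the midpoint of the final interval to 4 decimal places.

f(0.305000) = 0.813547, f(1.350000) = -0.401993 (opposite signs)
step 1: m = 0.827500, f(m) = 0.296068 > 0 → root in [0.827500, 1.350000]
step 2: m = 1.088750, f(m) = -0.037232 < 0 → root in [0.827500, 1.088750]
step 3: m = 0.958125, f(m) = 0.134317 > 0 → root in [0.958125, 1.088750]
step 4: m = 1.023438, f(m) = 0.049652 > 0 → root in [1.023438, 1.088750]
Midpoint of [1.023438, 1.088750] = 1.056094

1.0561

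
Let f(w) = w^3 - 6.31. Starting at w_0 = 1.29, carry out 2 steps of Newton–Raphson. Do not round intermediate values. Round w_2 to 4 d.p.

1.8822

Newton update: w ← w − f(w)/f'(w).
f'(w) = 3w^2
w_0 = 1.290000: f = -4.163311, f' = 4.992300 → w_1 = 1.290000 - (-4.163311)/(4.992300) = 2.123946
w_1 = 2.123946: f = 3.271438, f' = 13.533446 → w_2 = 2.123946 - (3.271438)/(13.533446) = 1.882217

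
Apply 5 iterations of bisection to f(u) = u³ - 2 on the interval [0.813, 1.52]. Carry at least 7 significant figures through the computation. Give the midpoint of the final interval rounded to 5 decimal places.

1.26592

f(0.813000) = -1.462632, f(1.520000) = 1.511808 (opposite signs)
step 1: m = 1.166500, f(m) = -0.412717 < 0 → root in [1.166500, 1.520000]
step 2: m = 1.343250, f(m) = 0.423654 > 0 → root in [1.166500, 1.343250]
step 3: m = 1.254875, f(m) = -0.023934 < 0 → root in [1.254875, 1.343250]
step 4: m = 1.299063, f(m) = 0.192250 > 0 → root in [1.254875, 1.299063]
step 5: m = 1.276969, f(m) = 0.082288 > 0 → root in [1.254875, 1.276969]
Midpoint of [1.254875, 1.276969] = 1.265922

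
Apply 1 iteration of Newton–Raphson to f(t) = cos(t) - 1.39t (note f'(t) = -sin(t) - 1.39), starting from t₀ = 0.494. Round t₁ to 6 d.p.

t_0 = 0.494000: f = 0.193783, f' = -1.864151 → t_1 = 0.494000 - (0.193783)/(-1.864151) = 0.597953

0.597953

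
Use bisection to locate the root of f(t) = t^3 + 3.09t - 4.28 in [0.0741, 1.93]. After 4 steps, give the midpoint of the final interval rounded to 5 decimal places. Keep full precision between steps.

1.06005

f(0.074100) = -4.050624, f(1.930000) = 8.872757 (opposite signs)
step 1: m = 1.002050, f(m) = -0.177503 < 0 → root in [1.002050, 1.930000]
step 2: m = 1.466025, f(m) = 3.400841 > 0 → root in [1.002050, 1.466025]
step 3: m = 1.234037, f(m) = 1.412428 > 0 → root in [1.002050, 1.234037]
step 4: m = 1.118044, f(m) = 0.572334 > 0 → root in [1.002050, 1.118044]
Midpoint of [1.002050, 1.118044] = 1.060047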